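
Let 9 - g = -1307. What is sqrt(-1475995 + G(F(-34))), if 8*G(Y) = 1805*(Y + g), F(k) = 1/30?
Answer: I*sqrt(169785357)/12 ≈ 1085.8*I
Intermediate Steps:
F(k) = 1/30
g = 1316 (g = 9 - 1*(-1307) = 9 + 1307 = 1316)
G(Y) = 593845/2 + 1805*Y/8 (G(Y) = (1805*(Y + 1316))/8 = (1805*(1316 + Y))/8 = (2375380 + 1805*Y)/8 = 593845/2 + 1805*Y/8)
sqrt(-1475995 + G(F(-34))) = sqrt(-1475995 + (593845/2 + (1805/8)*(1/30))) = sqrt(-1475995 + (593845/2 + 361/48)) = sqrt(-1475995 + 14252641/48) = sqrt(-56595119/48) = I*sqrt(169785357)/12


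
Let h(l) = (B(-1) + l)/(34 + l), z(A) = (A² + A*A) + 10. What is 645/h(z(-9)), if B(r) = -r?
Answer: 132870/173 ≈ 768.04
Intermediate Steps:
z(A) = 10 + 2*A² (z(A) = (A² + A²) + 10 = 2*A² + 10 = 10 + 2*A²)
h(l) = (1 + l)/(34 + l) (h(l) = (-1*(-1) + l)/(34 + l) = (1 + l)/(34 + l))
645/h(z(-9)) = 645/(((1 + (10 + 2*(-9)²))/(34 + (10 + 2*(-9)²)))) = 645/(((1 + (10 + 2*81))/(34 + (10 + 2*81)))) = 645/(((1 + (10 + 162))/(34 + (10 + 162)))) = 645/(((1 + 172)/(34 + 172))) = 645/((173/206)) = 645/(((1/206)*173)) = 645/(173/206) = 645*(206/173) = 132870/173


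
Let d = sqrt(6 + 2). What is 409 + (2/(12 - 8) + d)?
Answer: 819/2 + 2*sqrt(2) ≈ 412.33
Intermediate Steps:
d = 2*sqrt(2) (d = sqrt(8) = 2*sqrt(2) ≈ 2.8284)
409 + (2/(12 - 8) + d) = 409 + (2/(12 - 8) + 2*sqrt(2)) = 409 + (2/4 + 2*sqrt(2)) = 409 + ((1/4)*2 + 2*sqrt(2)) = 409 + (1/2 + 2*sqrt(2)) = 819/2 + 2*sqrt(2)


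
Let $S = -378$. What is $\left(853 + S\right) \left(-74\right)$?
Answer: $-35150$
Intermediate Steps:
$\left(853 + S\right) \left(-74\right) = \left(853 - 378\right) \left(-74\right) = 475 \left(-74\right) = -35150$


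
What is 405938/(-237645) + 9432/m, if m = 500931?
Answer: -7448350394/4409027685 ≈ -1.6893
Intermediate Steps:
405938/(-237645) + 9432/m = 405938/(-237645) + 9432/500931 = 405938*(-1/237645) + 9432*(1/500931) = -405938/237645 + 1048/55659 = -7448350394/4409027685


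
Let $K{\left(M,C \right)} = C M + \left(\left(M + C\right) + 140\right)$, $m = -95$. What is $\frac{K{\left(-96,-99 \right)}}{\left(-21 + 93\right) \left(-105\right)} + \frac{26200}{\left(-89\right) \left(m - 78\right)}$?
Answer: $\frac{52585747}{116401320} \approx 0.45176$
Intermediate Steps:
$K{\left(M,C \right)} = 140 + C + M + C M$ ($K{\left(M,C \right)} = C M + \left(\left(C + M\right) + 140\right) = C M + \left(140 + C + M\right) = 140 + C + M + C M$)
$\frac{K{\left(-96,-99 \right)}}{\left(-21 + 93\right) \left(-105\right)} + \frac{26200}{\left(-89\right) \left(m - 78\right)} = \frac{140 - 99 - 96 - -9504}{\left(-21 + 93\right) \left(-105\right)} + \frac{26200}{\left(-89\right) \left(-95 - 78\right)} = \frac{140 - 99 - 96 + 9504}{72 \left(-105\right)} + \frac{26200}{\left(-89\right) \left(-173\right)} = \frac{9449}{-7560} + \frac{26200}{15397} = 9449 \left(- \frac{1}{7560}\right) + 26200 \cdot \frac{1}{15397} = - \frac{9449}{7560} + \frac{26200}{15397} = \frac{52585747}{116401320}$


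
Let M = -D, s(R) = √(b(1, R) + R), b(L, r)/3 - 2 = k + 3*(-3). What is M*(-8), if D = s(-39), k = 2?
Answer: 24*I*√6 ≈ 58.788*I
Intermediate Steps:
b(L, r) = -15 (b(L, r) = 6 + 3*(2 + 3*(-3)) = 6 + 3*(2 - 9) = 6 + 3*(-7) = 6 - 21 = -15)
s(R) = √(-15 + R)
D = 3*I*√6 (D = √(-15 - 39) = √(-54) = 3*I*√6 ≈ 7.3485*I)
M = -3*I*√6 ≈ -7.3485*I
M*(-8) = -3*I*√6*(-8) = 24*I*√6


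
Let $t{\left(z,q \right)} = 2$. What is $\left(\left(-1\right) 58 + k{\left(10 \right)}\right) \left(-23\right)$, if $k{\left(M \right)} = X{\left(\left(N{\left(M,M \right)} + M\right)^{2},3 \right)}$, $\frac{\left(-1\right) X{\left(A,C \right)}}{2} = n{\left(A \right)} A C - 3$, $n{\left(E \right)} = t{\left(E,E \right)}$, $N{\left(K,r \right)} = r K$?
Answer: $3340796$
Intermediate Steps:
$N{\left(K,r \right)} = K r$
$n{\left(E \right)} = 2$
$X{\left(A,C \right)} = 6 - 4 A C$ ($X{\left(A,C \right)} = - 2 \left(2 A C - 3\right) = - 2 \left(-3 + 2 A C\right) = 6 - 4 A C$)
$k{\left(M \right)} = 6 - 12 \left(M + M^{2}\right)^{2}$ ($k{\left(M \right)} = 6 - 4 \left(M M + M\right)^{2} \cdot 3 = 6 - 4 \left(M^{2} + M\right)^{2} \cdot 3 = 6 - 4 \left(M + M^{2}\right)^{2} \cdot 3 = 6 - 12 \left(M + M^{2}\right)^{2}$)
$\left(\left(-1\right) 58 + k{\left(10 \right)}\right) \left(-23\right) = \left(\left(-1\right) 58 + \left(6 - 12 \cdot 10^{2} \left(1 + 10\right)^{2}\right)\right) \left(-23\right) = \left(-58 + \left(6 - 1200 \cdot 11^{2}\right)\right) \left(-23\right) = \left(-58 + \left(6 - 1200 \cdot 121\right)\right) \left(-23\right) = \left(-58 + \left(6 - 145200\right)\right) \left(-23\right) = \left(-58 - 145194\right) \left(-23\right) = \left(-145252\right) \left(-23\right) = 3340796$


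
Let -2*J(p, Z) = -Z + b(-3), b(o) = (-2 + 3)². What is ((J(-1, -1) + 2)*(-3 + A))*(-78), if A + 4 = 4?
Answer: 234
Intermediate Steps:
b(o) = 1 (b(o) = 1² = 1)
A = 0 (A = -4 + 4 = 0)
J(p, Z) = -½ + Z/2 (J(p, Z) = -(-Z + 1)/2 = -(1 - Z)/2 = -½ + Z/2)
((J(-1, -1) + 2)*(-3 + A))*(-78) = (((-½ + (½)*(-1)) + 2)*(-3 + 0))*(-78) = (((-½ - ½) + 2)*(-3))*(-78) = ((-1 + 2)*(-3))*(-78) = (1*(-3))*(-78) = -3*(-78) = 234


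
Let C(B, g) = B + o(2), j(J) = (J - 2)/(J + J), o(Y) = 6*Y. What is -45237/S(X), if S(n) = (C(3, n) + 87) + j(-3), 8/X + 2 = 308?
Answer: -271422/617 ≈ -439.91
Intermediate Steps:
X = 4/153 (X = 8/(-2 + 308) = 8/306 = 8*(1/306) = 4/153 ≈ 0.026144)
j(J) = (-2 + J)/(2*J) (j(J) = (-2 + J)/((2*J)) = (-2 + J)*(1/(2*J)) = (-2 + J)/(2*J))
C(B, g) = 12 + B (C(B, g) = B + 6*2 = B + 12 = 12 + B)
S(n) = 617/6 (S(n) = ((12 + 3) + 87) + (½)*(-2 - 3)/(-3) = (15 + 87) + (½)*(-⅓)*(-5) = 102 + ⅚ = 617/6)
-45237/S(X) = -45237/617/6 = -45237*6/617 = -271422/617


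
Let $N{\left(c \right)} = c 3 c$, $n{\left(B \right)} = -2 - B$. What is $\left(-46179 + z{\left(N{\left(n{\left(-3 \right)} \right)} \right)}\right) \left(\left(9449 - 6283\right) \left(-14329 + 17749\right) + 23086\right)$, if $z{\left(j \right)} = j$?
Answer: $-501046817856$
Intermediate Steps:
$N{\left(c \right)} = 3 c^{2}$ ($N{\left(c \right)} = 3 c c = 3 c^{2}$)
$\left(-46179 + z{\left(N{\left(n{\left(-3 \right)} \right)} \right)}\right) \left(\left(9449 - 6283\right) \left(-14329 + 17749\right) + 23086\right) = \left(-46179 + 3 \left(-2 - -3\right)^{2}\right) \left(\left(9449 - 6283\right) \left(-14329 + 17749\right) + 23086\right) = \left(-46179 + 3 \left(-2 + 3\right)^{2}\right) \left(3166 \cdot 3420 + 23086\right) = \left(-46179 + 3 \cdot 1^{2}\right) \left(10827720 + 23086\right) = \left(-46179 + 3 \cdot 1\right) 10850806 = \left(-46179 + 3\right) 10850806 = \left(-46176\right) 10850806 = -501046817856$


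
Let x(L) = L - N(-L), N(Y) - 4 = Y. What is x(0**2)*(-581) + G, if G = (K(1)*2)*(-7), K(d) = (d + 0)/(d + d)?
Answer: 2317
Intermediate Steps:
K(d) = 1/2 (K(d) = d/((2*d)) = d*(1/(2*d)) = 1/2)
N(Y) = 4 + Y
x(L) = -4 + 2*L (x(L) = L - (4 - L) = L + (-4 + L) = -4 + 2*L)
G = -7 (G = ((1/2)*2)*(-7) = 1*(-7) = -7)
x(0**2)*(-581) + G = (-4 + 2*0**2)*(-581) - 7 = (-4 + 2*0)*(-581) - 7 = (-4 + 0)*(-581) - 7 = -4*(-581) - 7 = 2324 - 7 = 2317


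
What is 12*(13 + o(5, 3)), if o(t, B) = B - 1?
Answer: 180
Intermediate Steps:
o(t, B) = -1 + B
12*(13 + o(5, 3)) = 12*(13 + (-1 + 3)) = 12*(13 + 2) = 12*15 = 180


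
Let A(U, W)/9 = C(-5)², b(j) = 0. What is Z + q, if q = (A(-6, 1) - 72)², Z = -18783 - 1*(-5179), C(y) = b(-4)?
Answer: -8420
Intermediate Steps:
C(y) = 0
A(U, W) = 0 (A(U, W) = 9*0² = 9*0 = 0)
Z = -13604 (Z = -18783 + 5179 = -13604)
q = 5184 (q = (0 - 72)² = (-72)² = 5184)
Z + q = -13604 + 5184 = -8420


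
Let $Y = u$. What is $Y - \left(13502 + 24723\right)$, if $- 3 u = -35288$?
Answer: $- \frac{79387}{3} \approx -26462.0$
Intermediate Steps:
$u = \frac{35288}{3}$ ($u = \left(- \frac{1}{3}\right) \left(-35288\right) = \frac{35288}{3} \approx 11763.0$)
$Y = \frac{35288}{3} \approx 11763.0$
$Y - \left(13502 + 24723\right) = \frac{35288}{3} - \left(13502 + 24723\right) = \frac{35288}{3} - 38225 = - \frac{79387}{3}$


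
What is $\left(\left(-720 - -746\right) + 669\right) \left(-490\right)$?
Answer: $-340550$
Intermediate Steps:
$\left(\left(-720 - -746\right) + 669\right) \left(-490\right) = \left(\left(-720 + 746\right) + 669\right) \left(-490\right) = \left(26 + 669\right) \left(-490\right) = 695 \left(-490\right) = -340550$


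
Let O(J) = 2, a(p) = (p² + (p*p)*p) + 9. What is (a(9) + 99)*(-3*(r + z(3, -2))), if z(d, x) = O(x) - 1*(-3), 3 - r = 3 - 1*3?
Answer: -22032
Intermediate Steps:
a(p) = 9 + p² + p³ (a(p) = (p² + p²*p) + 9 = (p² + p³) + 9 = 9 + p² + p³)
r = 3 (r = 3 - (3 - 1*3) = 3 - (3 - 3) = 3 - 1*0 = 3 + 0 = 3)
z(d, x) = 5 (z(d, x) = 2 - 1*(-3) = 2 + 3 = 5)
(a(9) + 99)*(-3*(r + z(3, -2))) = ((9 + 9² + 9³) + 99)*(-3*(3 + 5)) = ((9 + 81 + 729) + 99)*(-3*8) = (819 + 99)*(-24) = 918*(-24) = -22032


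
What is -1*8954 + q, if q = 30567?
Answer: 21613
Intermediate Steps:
-1*8954 + q = -1*8954 + 30567 = -8954 + 30567 = 21613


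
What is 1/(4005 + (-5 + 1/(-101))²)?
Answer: 10201/41111041 ≈ 0.00024813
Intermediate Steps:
1/(4005 + (-5 + 1/(-101))²) = 1/(4005 + (-5 - 1/101)²) = 1/(4005 + (-506/101)²) = 1/(4005 + 256036/10201) = 1/(41111041/10201) = 10201/41111041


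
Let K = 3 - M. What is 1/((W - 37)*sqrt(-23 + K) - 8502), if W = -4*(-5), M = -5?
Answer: I/(-8502*I + 17*sqrt(15)) ≈ -0.00011761 + 9.1081e-7*I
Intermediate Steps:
W = 20
K = 8 (K = 3 - 1*(-5) = 3 + 5 = 8)
1/((W - 37)*sqrt(-23 + K) - 8502) = 1/((20 - 37)*sqrt(-23 + 8) - 8502) = 1/(-17*I*sqrt(15) - 8502) = 1/(-8502 - 17*I*sqrt(15))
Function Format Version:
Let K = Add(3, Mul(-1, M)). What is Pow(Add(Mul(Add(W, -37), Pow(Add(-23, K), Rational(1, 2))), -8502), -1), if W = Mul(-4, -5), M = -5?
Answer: Mul(I, Pow(Add(Mul(-8502, I), Mul(17, Pow(15, Rational(1, 2)))), -1)) ≈ Add(-0.00011761, Mul(9.1081e-7, I))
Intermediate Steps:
W = 20
K = 8 (K = Add(3, Mul(-1, -5)) = Add(3, 5) = 8)
Pow(Add(Mul(Add(W, -37), Pow(Add(-23, K), Rational(1, 2))), -8502), -1) = Pow(Add(Mul(Add(20, -37), Pow(Add(-23, 8), Rational(1, 2))), -8502), -1) = Pow(Add(Mul(-17, Pow(-15, Rational(1, 2))), -8502), -1) = Pow(Add(Mul(-17, Mul(I, Pow(15, Rational(1, 2)))), -8502), -1) = Pow(Add(Mul(-17, I, Pow(15, Rational(1, 2))), -8502), -1) = Pow(Add(-8502, Mul(-17, I, Pow(15, Rational(1, 2)))), -1)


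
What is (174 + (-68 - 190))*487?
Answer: -40908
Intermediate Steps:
(174 + (-68 - 190))*487 = (174 - 258)*487 = -84*487 = -40908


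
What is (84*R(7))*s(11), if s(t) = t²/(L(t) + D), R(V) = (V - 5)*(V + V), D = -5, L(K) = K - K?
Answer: -284592/5 ≈ -56918.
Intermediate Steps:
L(K) = 0
R(V) = 2*V*(-5 + V) (R(V) = (-5 + V)*(2*V) = 2*V*(-5 + V))
s(t) = -t²/5 (s(t) = t²/(0 - 5) = t²/(-5) = -t²/5)
(84*R(7))*s(11) = (84*(2*7*(-5 + 7)))*(-⅕*11²) = (84*(2*7*2))*(-⅕*121) = (84*28)*(-121/5) = 2352*(-121/5) = -284592/5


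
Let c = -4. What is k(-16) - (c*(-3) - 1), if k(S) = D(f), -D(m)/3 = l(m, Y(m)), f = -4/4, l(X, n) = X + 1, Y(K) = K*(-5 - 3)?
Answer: -11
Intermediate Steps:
Y(K) = -8*K (Y(K) = K*(-8) = -8*K)
l(X, n) = 1 + X
f = -1 (f = -4*¼ = -1)
D(m) = -3 - 3*m (D(m) = -3*(1 + m) = -3 - 3*m)
k(S) = 0 (k(S) = -3 - 3*(-1) = -3 + 3 = 0)
k(-16) - (c*(-3) - 1) = 0 - (-4*(-3) - 1) = 0 - (12 - 1) = 0 - 1*11 = 0 - 11 = -11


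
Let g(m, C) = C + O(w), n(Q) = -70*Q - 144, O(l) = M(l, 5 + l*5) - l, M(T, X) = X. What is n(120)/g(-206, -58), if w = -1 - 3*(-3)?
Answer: 2848/7 ≈ 406.86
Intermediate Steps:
w = 8 (w = -1 + 9 = 8)
O(l) = 5 + 4*l (O(l) = (5 + l*5) - l = (5 + 5*l) - l = 5 + 4*l)
n(Q) = -144 - 70*Q
g(m, C) = 37 + C (g(m, C) = C + (5 + 4*8) = C + (5 + 32) = C + 37 = 37 + C)
n(120)/g(-206, -58) = (-144 - 70*120)/(37 - 58) = (-144 - 8400)/(-21) = -8544*(-1/21) = 2848/7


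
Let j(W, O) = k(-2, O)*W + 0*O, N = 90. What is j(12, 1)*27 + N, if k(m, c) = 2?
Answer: 738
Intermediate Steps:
j(W, O) = 2*W (j(W, O) = 2*W + 0*O = 2*W + 0 = 2*W)
j(12, 1)*27 + N = (2*12)*27 + 90 = 24*27 + 90 = 648 + 90 = 738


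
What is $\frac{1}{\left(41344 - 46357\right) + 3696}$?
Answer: $- \frac{1}{1317} \approx -0.0007593$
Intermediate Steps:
$\frac{1}{\left(41344 - 46357\right) + 3696} = \frac{1}{-5013 + 3696} = \frac{1}{-1317} = - \frac{1}{1317}$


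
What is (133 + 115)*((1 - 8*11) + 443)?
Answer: 88288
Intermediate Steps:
(133 + 115)*((1 - 8*11) + 443) = 248*((1 - 88) + 443) = 248*(-87 + 443) = 248*356 = 88288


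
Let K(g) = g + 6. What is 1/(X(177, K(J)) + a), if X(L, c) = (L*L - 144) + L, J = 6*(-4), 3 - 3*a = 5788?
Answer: 3/88301 ≈ 3.3975e-5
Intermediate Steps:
a = -5785/3 (a = 1 - ⅓*5788 = 1 - 5788/3 = -5785/3 ≈ -1928.3)
J = -24
K(g) = 6 + g
X(L, c) = -144 + L + L² (X(L, c) = (L² - 144) + L = (-144 + L²) + L = -144 + L + L²)
1/(X(177, K(J)) + a) = 1/((-144 + 177 + 177²) - 5785/3) = 1/((-144 + 177 + 31329) - 5785/3) = 1/(31362 - 5785/3) = 1/(88301/3) = 3/88301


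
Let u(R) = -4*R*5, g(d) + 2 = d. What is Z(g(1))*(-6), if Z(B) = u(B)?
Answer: -120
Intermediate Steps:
g(d) = -2 + d
u(R) = -20*R
Z(B) = -20*B
Z(g(1))*(-6) = -20*(-2 + 1)*(-6) = -20*(-1)*(-6) = 20*(-6) = -120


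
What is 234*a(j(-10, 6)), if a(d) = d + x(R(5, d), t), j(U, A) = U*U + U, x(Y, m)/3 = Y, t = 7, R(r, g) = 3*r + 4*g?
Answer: 284310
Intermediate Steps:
x(Y, m) = 3*Y
j(U, A) = U + U² (j(U, A) = U² + U = U + U²)
a(d) = 45 + 13*d (a(d) = d + 3*(3*5 + 4*d) = d + 3*(15 + 4*d) = d + (45 + 12*d) = 45 + 13*d)
234*a(j(-10, 6)) = 234*(45 + 13*(-10*(1 - 10))) = 234*(45 + 13*(-10*(-9))) = 234*(45 + 13*90) = 234*(45 + 1170) = 234*1215 = 284310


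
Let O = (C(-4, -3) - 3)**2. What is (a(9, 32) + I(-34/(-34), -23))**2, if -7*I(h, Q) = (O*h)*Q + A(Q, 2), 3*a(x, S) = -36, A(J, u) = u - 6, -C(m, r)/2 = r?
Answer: 16129/49 ≈ 329.16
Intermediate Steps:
C(m, r) = -2*r
A(J, u) = -6 + u
a(x, S) = -12 (a(x, S) = (1/3)*(-36) = -12)
O = 9 (O = (-2*(-3) - 3)**2 = (6 - 3)**2 = 3**2 = 9)
I(h, Q) = 4/7 - 9*Q*h/7 (I(h, Q) = -((9*h)*Q + (-6 + 2))/7 = -(9*Q*h - 4)/7 = -(-4 + 9*Q*h)/7 = 4/7 - 9*Q*h/7)
(a(9, 32) + I(-34/(-34), -23))**2 = (-12 + (4/7 - 9/7*(-23)*(-34/(-34))))**2 = (-12 + (4/7 - 9/7*(-23)*(-34*(-1/34))))**2 = (-12 + (4/7 - 9/7*(-23)*1))**2 = (-12 + (4/7 + 207/7))**2 = (-12 + 211/7)**2 = (127/7)**2 = 16129/49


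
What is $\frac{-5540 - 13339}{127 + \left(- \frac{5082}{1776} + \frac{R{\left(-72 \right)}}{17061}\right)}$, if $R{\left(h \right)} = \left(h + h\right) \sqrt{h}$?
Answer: $- \frac{6641029443896906520}{43667980176947233} - \frac{2709181645277184 i \sqrt{2}}{43667980176947233} \approx -152.08 - 0.087739 i$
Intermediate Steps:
$R{\left(h \right)} = 2 h^{\frac{3}{2}}$ ($R{\left(h \right)} = 2 h \sqrt{h} = 2 h^{\frac{3}{2}}$)
$\frac{-5540 - 13339}{127 + \left(- \frac{5082}{1776} + \frac{R{\left(-72 \right)}}{17061}\right)} = \frac{-5540 - 13339}{127 + \left(- \frac{5082}{1776} + \frac{2 \left(-72\right)^{\frac{3}{2}}}{17061}\right)} = - \frac{18879}{127 + \left(\left(-5082\right) \frac{1}{1776} + 2 \left(- 432 i \sqrt{2}\right) \frac{1}{17061}\right)} = - \frac{18879}{127 - \left(\frac{847}{296} - - 864 i \sqrt{2} \cdot \frac{1}{17061}\right)} = - \frac{18879}{127 - \left(\frac{847}{296} + \frac{288 i \sqrt{2}}{5687}\right)} = - \frac{18879}{\frac{36745}{296} - \frac{288 i \sqrt{2}}{5687}}$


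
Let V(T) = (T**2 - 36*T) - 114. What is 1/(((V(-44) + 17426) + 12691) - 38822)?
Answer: -1/5299 ≈ -0.00018871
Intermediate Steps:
V(T) = -114 + T**2 - 36*T
1/(((V(-44) + 17426) + 12691) - 38822) = 1/((((-114 + (-44)**2 - 36*(-44)) + 17426) + 12691) - 38822) = 1/((((-114 + 1936 + 1584) + 17426) + 12691) - 38822) = 1/(((3406 + 17426) + 12691) - 38822) = 1/((20832 + 12691) - 38822) = 1/(33523 - 38822) = 1/(-5299) = -1/5299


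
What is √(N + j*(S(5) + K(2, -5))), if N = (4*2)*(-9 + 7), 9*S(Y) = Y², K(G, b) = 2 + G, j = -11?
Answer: I*√815/3 ≈ 9.5161*I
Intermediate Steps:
S(Y) = Y²/9
N = -16 (N = 8*(-2) = -16)
√(N + j*(S(5) + K(2, -5))) = √(-16 - 11*((⅑)*5² + (2 + 2))) = √(-16 - 11*((⅑)*25 + 4)) = √(-16 - 11*(25/9 + 4)) = √(-16 - 11*61/9) = √(-16 - 671/9) = √(-815/9) = I*√815/3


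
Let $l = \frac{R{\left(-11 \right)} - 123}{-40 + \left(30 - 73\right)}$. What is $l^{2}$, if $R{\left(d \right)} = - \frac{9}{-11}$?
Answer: $\frac{1806336}{833569} \approx 2.167$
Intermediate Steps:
$R{\left(d \right)} = \frac{9}{11}$ ($R{\left(d \right)} = \left(-9\right) \left(- \frac{1}{11}\right) = \frac{9}{11}$)
$l = \frac{1344}{913}$ ($l = \frac{\frac{9}{11} - 123}{-40 + \left(30 - 73\right)} = - \frac{1344}{11 \left(-40 + \left(30 - 73\right)\right)} = - \frac{1344}{11 \left(-40 - 43\right)} = - \frac{1344}{11 \left(-83\right)} = \left(- \frac{1344}{11}\right) \left(- \frac{1}{83}\right) = \frac{1344}{913} \approx 1.4721$)
$l^{2} = \left(\frac{1344}{913}\right)^{2} = \frac{1806336}{833569}$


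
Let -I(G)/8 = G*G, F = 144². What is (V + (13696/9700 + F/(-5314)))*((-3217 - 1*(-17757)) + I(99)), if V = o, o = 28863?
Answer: -11876558505850724/6443225 ≈ -1.8433e+9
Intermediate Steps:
F = 20736
I(G) = -8*G² (I(G) = -8*G*G = -8*G²)
V = 28863
(V + (13696/9700 + F/(-5314)))*((-3217 - 1*(-17757)) + I(99)) = (28863 + (13696/9700 + 20736/(-5314)))*((-3217 - 1*(-17757)) - 8*99²) = (28863 + (13696*(1/9700) + 20736*(-1/5314)))*((-3217 + 17757) - 8*9801) = (28863 + (3424/2425 - 10368/2657))*(14540 - 78408) = (28863 - 16044832/6443225)*(-63868) = (185954758343/6443225)*(-63868) = -11876558505850724/6443225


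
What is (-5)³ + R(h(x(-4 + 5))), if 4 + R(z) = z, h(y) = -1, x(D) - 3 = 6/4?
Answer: -130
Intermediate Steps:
x(D) = 9/2 (x(D) = 3 + 6/4 = 3 + 6*(¼) = 3 + 3/2 = 9/2)
R(z) = -4 + z
(-5)³ + R(h(x(-4 + 5))) = (-5)³ + (-4 - 1) = -125 - 5 = -130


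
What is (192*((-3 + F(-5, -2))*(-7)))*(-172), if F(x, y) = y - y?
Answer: -693504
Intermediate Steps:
F(x, y) = 0
(192*((-3 + F(-5, -2))*(-7)))*(-172) = (192*((-3 + 0)*(-7)))*(-172) = (192*(-3*(-7)))*(-172) = (192*21)*(-172) = 4032*(-172) = -693504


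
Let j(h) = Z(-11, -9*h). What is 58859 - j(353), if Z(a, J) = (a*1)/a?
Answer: 58858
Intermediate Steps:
Z(a, J) = 1 (Z(a, J) = a/a = 1)
j(h) = 1
58859 - j(353) = 58859 - 1*1 = 58859 - 1 = 58858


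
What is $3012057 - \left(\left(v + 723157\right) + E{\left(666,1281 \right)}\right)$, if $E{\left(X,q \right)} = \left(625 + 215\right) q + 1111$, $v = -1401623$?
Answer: $2613372$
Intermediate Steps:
$E{\left(X,q \right)} = 1111 + 840 q$ ($E{\left(X,q \right)} = 840 q + 1111 = 1111 + 840 q$)
$3012057 - \left(\left(v + 723157\right) + E{\left(666,1281 \right)}\right) = 3012057 - \left(\left(-1401623 + 723157\right) + \left(1111 + 840 \cdot 1281\right)\right) = 3012057 - \left(-678466 + \left(1111 + 1076040\right)\right) = 3012057 - \left(-678466 + 1077151\right) = 3012057 - 398685 = 2613372$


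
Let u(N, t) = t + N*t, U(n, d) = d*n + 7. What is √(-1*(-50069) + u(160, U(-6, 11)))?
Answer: √40570 ≈ 201.42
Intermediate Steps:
U(n, d) = 7 + d*n
√(-1*(-50069) + u(160, U(-6, 11))) = √(-1*(-50069) + (7 + 11*(-6))*(1 + 160)) = √(50069 + (7 - 66)*161) = √(50069 - 59*161) = √(50069 - 9499) = √40570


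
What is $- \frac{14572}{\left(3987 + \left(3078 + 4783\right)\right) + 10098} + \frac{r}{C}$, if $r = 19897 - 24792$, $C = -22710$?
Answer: $- \frac{22350445}{49839366} \approx -0.44845$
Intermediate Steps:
$r = -4895$ ($r = 19897 - 24792 = -4895$)
$- \frac{14572}{\left(3987 + \left(3078 + 4783\right)\right) + 10098} + \frac{r}{C} = - \frac{14572}{\left(3987 + \left(3078 + 4783\right)\right) + 10098} - \frac{4895}{-22710} = - \frac{14572}{\left(3987 + 7861\right) + 10098} - - \frac{979}{4542} = - \frac{14572}{11848 + 10098} + \frac{979}{4542} = - \frac{14572}{21946} + \frac{979}{4542} = \left(-14572\right) \frac{1}{21946} + \frac{979}{4542} = - \frac{7286}{10973} + \frac{979}{4542} = - \frac{22350445}{49839366}$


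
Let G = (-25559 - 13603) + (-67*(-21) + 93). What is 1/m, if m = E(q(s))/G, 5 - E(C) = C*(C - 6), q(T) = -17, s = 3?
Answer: 18831/193 ≈ 97.570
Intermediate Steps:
G = -37662 (G = -39162 + (1407 + 93) = -39162 + 1500 = -37662)
E(C) = 5 - C*(-6 + C) (E(C) = 5 - C*(C - 6) = 5 - C*(-6 + C))
m = 193/18831 (m = (5 - 1*(-17)**2 + 6*(-17))/(-37662) = (5 - 1*289 - 102)*(-1/37662) = (5 - 289 - 102)*(-1/37662) = -386*(-1/37662) = 193/18831 ≈ 0.010249)
1/m = 1/(193/18831) = 18831/193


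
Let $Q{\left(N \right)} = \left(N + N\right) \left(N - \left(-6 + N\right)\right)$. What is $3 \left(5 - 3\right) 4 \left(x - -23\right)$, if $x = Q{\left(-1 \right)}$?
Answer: $264$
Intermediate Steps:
$Q{\left(N \right)} = 12 N$ ($Q{\left(N \right)} = 2 N 6 = 12 N$)
$x = -12$ ($x = 12 \left(-1\right) = -12$)
$3 \left(5 - 3\right) 4 \left(x - -23\right) = 3 \left(5 - 3\right) 4 \left(-12 - -23\right) = 3 \cdot 2 \cdot 4 \left(-12 + 23\right) = 3 \cdot 8 \cdot 11 = 3 \cdot 88 = 264$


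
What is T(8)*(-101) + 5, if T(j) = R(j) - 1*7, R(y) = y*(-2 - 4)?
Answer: 5560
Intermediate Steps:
R(y) = -6*y (R(y) = y*(-6) = -6*y)
T(j) = -7 - 6*j (T(j) = -6*j - 1*7 = -6*j - 7 = -7 - 6*j)
T(8)*(-101) + 5 = (-7 - 6*8)*(-101) + 5 = (-7 - 48)*(-101) + 5 = -55*(-101) + 5 = 5555 + 5 = 5560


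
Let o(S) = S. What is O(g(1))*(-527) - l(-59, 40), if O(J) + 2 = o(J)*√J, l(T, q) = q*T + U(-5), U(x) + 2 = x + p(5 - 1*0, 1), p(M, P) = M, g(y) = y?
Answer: 2889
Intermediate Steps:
U(x) = 3 + x (U(x) = -2 + (x + (5 - 1*0)) = -2 + (x + (5 + 0)) = -2 + (x + 5) = -2 + (5 + x) = 3 + x)
l(T, q) = -2 + T*q (l(T, q) = q*T + (3 - 5) = T*q - 2 = -2 + T*q)
O(J) = -2 + J^(3/2) (O(J) = -2 + J*√J = -2 + J^(3/2))
O(g(1))*(-527) - l(-59, 40) = (-2 + 1^(3/2))*(-527) - (-2 - 59*40) = (-2 + 1)*(-527) - (-2 - 2360) = -1*(-527) - 1*(-2362) = 527 + 2362 = 2889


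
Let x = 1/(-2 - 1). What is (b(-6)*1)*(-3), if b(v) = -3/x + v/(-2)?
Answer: -36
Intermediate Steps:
x = -1/3 (x = 1/(-3) = -1/3 ≈ -0.33333)
b(v) = 9 - v/2 (b(v) = -3/(-1/3) + v/(-2) = -3*(-3) + v*(-1/2) = 9 - v/2)
(b(-6)*1)*(-3) = ((9 - 1/2*(-6))*1)*(-3) = ((9 + 3)*1)*(-3) = (12*1)*(-3) = 12*(-3) = -36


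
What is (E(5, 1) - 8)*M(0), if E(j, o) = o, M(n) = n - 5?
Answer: 35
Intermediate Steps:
M(n) = -5 + n
(E(5, 1) - 8)*M(0) = (1 - 8)*(-5 + 0) = -7*(-5) = 35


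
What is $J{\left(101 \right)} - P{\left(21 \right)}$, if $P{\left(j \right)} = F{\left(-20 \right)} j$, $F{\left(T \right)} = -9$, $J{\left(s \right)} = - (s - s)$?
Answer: $189$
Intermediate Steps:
$J{\left(s \right)} = 0$ ($J{\left(s \right)} = \left(-1\right) 0 = 0$)
$P{\left(j \right)} = - 9 j$
$J{\left(101 \right)} - P{\left(21 \right)} = 0 - \left(-9\right) 21 = 0 - -189 = 0 + 189 = 189$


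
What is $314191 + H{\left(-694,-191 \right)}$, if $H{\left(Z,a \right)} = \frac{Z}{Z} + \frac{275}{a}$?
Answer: $\frac{60010397}{191} \approx 3.1419 \cdot 10^{5}$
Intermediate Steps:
$H{\left(Z,a \right)} = 1 + \frac{275}{a}$
$314191 + H{\left(-694,-191 \right)} = 314191 + \frac{275 - 191}{-191} = 314191 - \frac{84}{191} = \frac{60010397}{191}$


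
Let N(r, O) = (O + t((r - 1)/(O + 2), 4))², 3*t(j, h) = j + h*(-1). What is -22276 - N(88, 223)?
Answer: -3618131716/50625 ≈ -71469.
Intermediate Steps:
t(j, h) = -h/3 + j/3 (t(j, h) = (j + h*(-1))/3 = (j - h)/3 = -h/3 + j/3)
N(r, O) = (-4/3 + O + (-1 + r)/(3*(2 + O)))² (N(r, O) = (O + (-⅓*4 + ((r - 1)/(O + 2))/3))² = (O + (-4/3 + ((-1 + r)/(2 + O))/3))² = (O + (-4/3 + (-1 + r)/(3*(2 + O))))² = (-4/3 + O + (-1 + r)/(3*(2 + O)))²)
-22276 - N(88, 223) = -22276 - (-1 + 88 + (-4 + 3*223)*(2 + 223))²/(9*(2 + 223)²) = -22276 - (-1 + 88 + (-4 + 669)*225)²/(9*225²) = -22276 - (-1 + 88 + 665*225)²/(9*50625) = -22276 - (-1 + 88 + 149625)²/(9*50625) = -22276 - 149712²/(9*50625) = -22276 - 22413682944/(9*50625) = -22276 - 1*2490409216/50625 = -22276 - 2490409216/50625 = -3618131716/50625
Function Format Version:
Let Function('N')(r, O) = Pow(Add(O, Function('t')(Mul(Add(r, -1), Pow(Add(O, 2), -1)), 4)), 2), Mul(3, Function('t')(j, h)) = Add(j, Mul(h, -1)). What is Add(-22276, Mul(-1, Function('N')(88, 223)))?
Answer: Rational(-3618131716, 50625) ≈ -71469.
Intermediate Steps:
Function('t')(j, h) = Add(Mul(Rational(-1, 3), h), Mul(Rational(1, 3), j)) (Function('t')(j, h) = Mul(Rational(1, 3), Add(j, Mul(h, -1))) = Mul(Rational(1, 3), Add(j, Mul(-1, h))) = Add(Mul(Rational(-1, 3), h), Mul(Rational(1, 3), j)))
Function('N')(r, O) = Pow(Add(Rational(-4, 3), O, Mul(Rational(1, 3), Pow(Add(2, O), -1), Add(-1, r))), 2) (Function('N')(r, O) = Pow(Add(O, Add(Mul(Rational(-1, 3), 4), Mul(Rational(1, 3), Mul(Add(r, -1), Pow(Add(O, 2), -1))))), 2) = Pow(Add(O, Add(Rational(-4, 3), Mul(Rational(1, 3), Mul(Add(-1, r), Pow(Add(2, O), -1))))), 2) = Pow(Add(O, Add(Rational(-4, 3), Mul(Rational(1, 3), Mul(Pow(Add(2, O), -1), Add(-1, r))))), 2) = Pow(Add(O, Add(Rational(-4, 3), Mul(Rational(1, 3), Pow(Add(2, O), -1), Add(-1, r)))), 2) = Pow(Add(Rational(-4, 3), O, Mul(Rational(1, 3), Pow(Add(2, O), -1), Add(-1, r))), 2))
Add(-22276, Mul(-1, Function('N')(88, 223))) = Add(-22276, Mul(-1, Mul(Rational(1, 9), Pow(Add(2, 223), -2), Pow(Add(-1, 88, Mul(Add(-4, Mul(3, 223)), Add(2, 223))), 2)))) = Add(-22276, Mul(-1, Mul(Rational(1, 9), Pow(225, -2), Pow(Add(-1, 88, Mul(Add(-4, 669), 225)), 2)))) = Add(-22276, Mul(-1, Mul(Rational(1, 9), Rational(1, 50625), Pow(Add(-1, 88, Mul(665, 225)), 2)))) = Add(-22276, Mul(-1, Mul(Rational(1, 9), Rational(1, 50625), Pow(Add(-1, 88, 149625), 2)))) = Add(-22276, Mul(-1, Mul(Rational(1, 9), Rational(1, 50625), Pow(149712, 2)))) = Add(-22276, Mul(-1, Mul(Rational(1, 9), Rational(1, 50625), 22413682944))) = Add(-22276, Mul(-1, Rational(2490409216, 50625))) = Add(-22276, Rational(-2490409216, 50625)) = Rational(-3618131716, 50625)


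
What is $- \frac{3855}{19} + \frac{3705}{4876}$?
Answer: $- \frac{18726585}{92644} \approx -202.13$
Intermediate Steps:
$- \frac{3855}{19} + \frac{3705}{4876} = - \frac{18726585}{92644}$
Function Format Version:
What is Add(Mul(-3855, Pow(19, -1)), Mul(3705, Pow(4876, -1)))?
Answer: Rational(-18726585, 92644) ≈ -202.13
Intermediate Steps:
Add(Mul(-3855, Pow(19, -1)), Mul(3705, Pow(4876, -1))) = Add(Mul(-3855, Rational(1, 19)), Mul(3705, Rational(1, 4876))) = Add(Rational(-3855, 19), Rational(3705, 4876)) = Rational(-18726585, 92644)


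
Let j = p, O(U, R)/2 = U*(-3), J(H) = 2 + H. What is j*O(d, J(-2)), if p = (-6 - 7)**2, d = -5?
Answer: 5070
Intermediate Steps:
O(U, R) = -6*U (O(U, R) = 2*(U*(-3)) = 2*(-3*U) = -6*U)
p = 169 (p = (-13)**2 = 169)
j = 169
j*O(d, J(-2)) = 169*(-6*(-5)) = 169*30 = 5070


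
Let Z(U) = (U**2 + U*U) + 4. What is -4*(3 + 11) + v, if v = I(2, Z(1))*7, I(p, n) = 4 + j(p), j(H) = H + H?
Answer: 0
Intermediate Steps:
j(H) = 2*H
Z(U) = 4 + 2*U**2 (Z(U) = (U**2 + U**2) + 4 = 2*U**2 + 4 = 4 + 2*U**2)
I(p, n) = 4 + 2*p
v = 56 (v = (4 + 2*2)*7 = (4 + 4)*7 = 8*7 = 56)
-4*(3 + 11) + v = -4*(3 + 11) + 56 = -4*14 + 56 = -56 + 56 = 0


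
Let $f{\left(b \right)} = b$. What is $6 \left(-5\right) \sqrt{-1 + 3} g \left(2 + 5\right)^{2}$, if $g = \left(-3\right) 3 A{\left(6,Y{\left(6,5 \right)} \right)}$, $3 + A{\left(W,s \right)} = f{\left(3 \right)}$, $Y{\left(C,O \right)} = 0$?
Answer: $0$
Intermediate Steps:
$A{\left(W,s \right)} = 0$ ($A{\left(W,s \right)} = -3 + 3 = 0$)
$g = 0$ ($g = \left(-3\right) 3 \cdot 0 = \left(-9\right) 0 = 0$)
$6 \left(-5\right) \sqrt{-1 + 3} g \left(2 + 5\right)^{2} = 6 \left(-5\right) \sqrt{-1 + 3} \cdot 0 \left(2 + 5\right)^{2} = - 30 \sqrt{2} \cdot 0 \cdot 7^{2} = 0 \cdot 49 = 0$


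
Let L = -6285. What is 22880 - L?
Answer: 29165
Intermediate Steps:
22880 - L = 22880 - 1*(-6285) = 22880 + 6285 = 29165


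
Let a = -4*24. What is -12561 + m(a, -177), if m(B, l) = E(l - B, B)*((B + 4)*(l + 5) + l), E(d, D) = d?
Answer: -1279968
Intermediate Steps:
a = -96
m(B, l) = (l - B)*(l + (4 + B)*(5 + l)) (m(B, l) = (l - B)*((B + 4)*(l + 5) + l) = (l - B)*((4 + B)*(5 + l) + l) = (l - B)*(l + (4 + B)*(5 + l)))
-12561 + m(a, -177) = -12561 - (-96 - 1*(-177))*(20 + 5*(-96) + 5*(-177) - 96*(-177)) = -12561 - (-96 + 177)*(20 - 480 - 885 + 16992) = -12561 - 1*81*15647 = -12561 - 1267407 = -1279968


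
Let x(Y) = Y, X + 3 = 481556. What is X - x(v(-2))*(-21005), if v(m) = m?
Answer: 439543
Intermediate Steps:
X = 481553 (X = -3 + 481556 = 481553)
X - x(v(-2))*(-21005) = 481553 - (-2)*(-21005) = 481553 - 1*42010 = 481553 - 42010 = 439543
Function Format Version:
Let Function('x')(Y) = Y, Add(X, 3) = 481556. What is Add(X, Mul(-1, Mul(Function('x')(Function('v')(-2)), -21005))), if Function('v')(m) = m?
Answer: 439543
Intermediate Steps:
X = 481553 (X = Add(-3, 481556) = 481553)
Add(X, Mul(-1, Mul(Function('x')(Function('v')(-2)), -21005))) = Add(481553, Mul(-1, Mul(-2, -21005))) = Add(481553, Mul(-1, 42010)) = Add(481553, -42010) = 439543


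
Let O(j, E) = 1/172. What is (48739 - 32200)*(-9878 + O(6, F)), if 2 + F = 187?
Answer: -28100009085/172 ≈ -1.6337e+8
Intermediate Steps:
F = 185 (F = -2 + 187 = 185)
O(j, E) = 1/172
(48739 - 32200)*(-9878 + O(6, F)) = (48739 - 32200)*(-9878 + 1/172) = 16539*(-1699015/172) = -28100009085/172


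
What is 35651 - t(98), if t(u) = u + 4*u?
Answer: 35161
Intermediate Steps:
t(u) = 5*u
35651 - t(98) = 35651 - 5*98 = 35651 - 1*490 = 35651 - 490 = 35161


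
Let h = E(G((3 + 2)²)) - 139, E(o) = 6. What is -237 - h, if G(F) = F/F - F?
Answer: -104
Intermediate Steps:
G(F) = 1 - F
h = -133 (h = 6 - 139 = -133)
-237 - h = -237 - 1*(-133) = -237 + 133 = -104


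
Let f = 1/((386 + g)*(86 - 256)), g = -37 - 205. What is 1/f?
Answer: -24480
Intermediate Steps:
g = -242
f = -1/24480 (f = 1/((386 - 242)*(86 - 256)) = 1/(144*(-170)) = 1/(-24480) = -1/24480 ≈ -4.0850e-5)
1/f = 1/(-1/24480) = -24480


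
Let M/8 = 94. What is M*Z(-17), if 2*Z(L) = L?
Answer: -6392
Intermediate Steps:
M = 752 (M = 8*94 = 752)
Z(L) = L/2
M*Z(-17) = 752*((½)*(-17)) = 752*(-17/2) = -6392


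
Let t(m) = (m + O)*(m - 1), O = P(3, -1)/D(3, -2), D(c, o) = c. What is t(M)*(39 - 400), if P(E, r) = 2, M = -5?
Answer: -9386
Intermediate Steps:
O = 2/3 ≈ 0.66667
t(m) = (-1 + m)*(2/3 + m) (t(m) = (m + 2/3)*(m - 1) = (2/3 + m)*(-1 + m) = (-1 + m)*(2/3 + m))
t(M)*(39 - 400) = (-2/3 + (-5)**2 - 1/3*(-5))*(39 - 400) = (-2/3 + 25 + 5/3)*(-361) = 26*(-361) = -9386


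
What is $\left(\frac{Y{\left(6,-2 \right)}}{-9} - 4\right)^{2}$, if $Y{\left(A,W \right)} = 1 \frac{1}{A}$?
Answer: $\frac{47089}{2916} \approx 16.148$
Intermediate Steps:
$Y{\left(A,W \right)} = \frac{1}{A}$
$\left(\frac{Y{\left(6,-2 \right)}}{-9} - 4\right)^{2} = \left(\frac{1}{6 \left(-9\right)} - 4\right)^{2} = \left(\frac{1}{6} \left(- \frac{1}{9}\right) - 4\right)^{2} = \left(- \frac{1}{54} - 4\right)^{2} = \left(- \frac{217}{54}\right)^{2} = \frac{47089}{2916}$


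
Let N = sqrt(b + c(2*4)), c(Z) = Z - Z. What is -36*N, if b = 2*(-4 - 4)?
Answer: -144*I ≈ -144.0*I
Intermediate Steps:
c(Z) = 0
b = -16 (b = 2*(-8) = -16)
N = 4*I (N = sqrt(-16 + 0) = sqrt(-16) = 4*I ≈ 4.0*I)
-36*N = -144*I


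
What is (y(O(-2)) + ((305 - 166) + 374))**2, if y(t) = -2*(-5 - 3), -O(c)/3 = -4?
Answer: 279841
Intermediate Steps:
O(c) = 12 (O(c) = -3*(-4) = 12)
y(t) = 16 (y(t) = -2*(-8) = 16)
(y(O(-2)) + ((305 - 166) + 374))**2 = (16 + ((305 - 166) + 374))**2 = (16 + (139 + 374))**2 = (16 + 513)**2 = 529**2 = 279841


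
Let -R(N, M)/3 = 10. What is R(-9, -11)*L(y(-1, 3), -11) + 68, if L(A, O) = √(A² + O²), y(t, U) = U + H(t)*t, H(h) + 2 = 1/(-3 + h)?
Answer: 68 - 15*√2377/2 ≈ -297.66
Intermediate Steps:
H(h) = -2 + 1/(-3 + h)
R(N, M) = -30 (R(N, M) = -3*10 = -30)
y(t, U) = U + t*(7 - 2*t)/(-3 + t) (y(t, U) = U + ((7 - 2*t)/(-3 + t))*t = U + t*(7 - 2*t)/(-3 + t))
R(-9, -11)*L(y(-1, 3), -11) + 68 = -30*√(((3*(-3 - 1) - 1*(-1)*(-7 + 2*(-1)))/(-3 - 1))² + (-11)²) + 68 = -30*√(((3*(-4) - 1*(-1)*(-7 - 2))/(-4))² + 121) + 68 = -30*√((-(-12 - 1*(-1)*(-9))/4)² + 121) + 68 = -30*√((-(-12 - 9)/4)² + 121) + 68 = -30*√((-¼*(-21))² + 121) + 68 = -30*√((21/4)² + 121) + 68 = -30*√(441/16 + 121) + 68 = -15*√2377/2 + 68 = 68 - 15*√2377/2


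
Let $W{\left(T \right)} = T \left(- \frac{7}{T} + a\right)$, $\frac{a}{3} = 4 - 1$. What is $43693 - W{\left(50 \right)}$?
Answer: $43250$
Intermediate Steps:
$a = 9$ ($a = 3 \left(4 - 1\right) = 3 \cdot 3 = 9$)
$W{\left(T \right)} = T \left(9 - \frac{7}{T}\right)$ ($W{\left(T \right)} = T \left(- \frac{7}{T} + 9\right) = T \left(9 - \frac{7}{T}\right)$)
$43693 - W{\left(50 \right)} = 43693 - \left(-7 + 9 \cdot 50\right) = 43693 - \left(-7 + 450\right) = 43693 - 443 = 43250$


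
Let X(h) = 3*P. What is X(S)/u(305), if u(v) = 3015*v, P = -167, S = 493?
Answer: -167/306525 ≈ -0.00054482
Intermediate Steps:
X(h) = -501 (X(h) = 3*(-167) = -501)
X(S)/u(305) = -501/(3015*305) = -501/919575 = -501*1/919575 = -167/306525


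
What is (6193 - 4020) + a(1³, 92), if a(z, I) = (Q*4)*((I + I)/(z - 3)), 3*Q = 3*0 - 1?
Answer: 6887/3 ≈ 2295.7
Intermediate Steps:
Q = -⅓ (Q = (3*0 - 1)/3 = (0 - 1)/3 = (⅓)*(-1) = -⅓ ≈ -0.33333)
a(z, I) = -8*I/(3*(-3 + z)) (a(z, I) = (-⅓*4)*((I + I)/(z - 3)) = -4*2*I/(3*(-3 + z)) = -8*I/(3*(-3 + z)))
(6193 - 4020) + a(1³, 92) = (6193 - 4020) - 8*92/(-9 + 3*1³) = 2173 - 8*92/(-9 + 3*1) = 2173 - 8*92/(-9 + 3) = 2173 - 8*92/(-6) = 2173 - 8*92*(-⅙) = 2173 + 368/3 = 6887/3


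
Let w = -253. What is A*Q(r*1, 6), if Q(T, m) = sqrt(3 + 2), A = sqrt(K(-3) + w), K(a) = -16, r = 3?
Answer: I*sqrt(1345) ≈ 36.674*I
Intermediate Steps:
A = I*sqrt(269) (A = sqrt(-16 - 253) = sqrt(-269) = I*sqrt(269) ≈ 16.401*I)
Q(T, m) = sqrt(5)
A*Q(r*1, 6) = (I*sqrt(269))*sqrt(5) = I*sqrt(1345)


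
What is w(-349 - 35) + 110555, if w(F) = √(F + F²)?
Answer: 110555 + 8*√2298 ≈ 1.1094e+5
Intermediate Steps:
w(-349 - 35) + 110555 = √((-349 - 35)*(1 + (-349 - 35))) + 110555 = √(-384*(1 - 384)) + 110555 = √(-384*(-383)) + 110555 = √147072 + 110555 = 8*√2298 + 110555 = 110555 + 8*√2298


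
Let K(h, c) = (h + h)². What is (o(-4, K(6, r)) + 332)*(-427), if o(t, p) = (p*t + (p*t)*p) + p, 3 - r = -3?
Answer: 35459788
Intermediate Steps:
r = 6 (r = 3 - 1*(-3) = 3 + 3 = 6)
K(h, c) = 4*h² (K(h, c) = (2*h)² = 4*h²)
o(t, p) = p + p*t + t*p² (o(t, p) = (p*t + t*p²) + p = p + p*t + t*p²)
(o(-4, K(6, r)) + 332)*(-427) = ((4*6²)*(1 - 4 + (4*6²)*(-4)) + 332)*(-427) = ((4*36)*(1 - 4 + (4*36)*(-4)) + 332)*(-427) = (144*(1 - 4 + 144*(-4)) + 332)*(-427) = (144*(1 - 4 - 576) + 332)*(-427) = (144*(-579) + 332)*(-427) = (-83376 + 332)*(-427) = -83044*(-427) = 35459788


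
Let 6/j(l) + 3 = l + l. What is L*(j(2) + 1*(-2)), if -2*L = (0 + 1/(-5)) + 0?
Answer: 2/5 ≈ 0.40000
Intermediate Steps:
L = 1/10 (L = -((0 + 1/(-5)) + 0)/2 = -((0 - 1/5) + 0)/2 = -(-1/5 + 0)/2 = -1/2*(-1/5) = 1/10 ≈ 0.10000)
j(l) = 6/(-3 + 2*l) (j(l) = 6/(-3 + (l + l)) = 6/(-3 + 2*l))
L*(j(2) + 1*(-2)) = (6/(-3 + 2*2) + 1*(-2))/10 = (6/(-3 + 4) - 2)/10 = (6/1 - 2)/10 = (6*1 - 2)/10 = (6 - 2)/10 = (1/10)*4 = 2/5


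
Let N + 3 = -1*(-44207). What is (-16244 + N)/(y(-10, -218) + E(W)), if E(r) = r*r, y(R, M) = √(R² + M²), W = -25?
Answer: 17475000/343001 - 55920*√11906/343001 ≈ 33.158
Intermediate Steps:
N = 44204 (N = -3 - 1*(-44207) = -3 + 44207 = 44204)
y(R, M) = √(M² + R²)
E(r) = r²
(-16244 + N)/(y(-10, -218) + E(W)) = (-16244 + 44204)/(√((-218)² + (-10)²) + (-25)²) = 27960/(√(47524 + 100) + 625) = 27960/(√47624 + 625) = 27960/(2*√11906 + 625) = 27960/(625 + 2*√11906)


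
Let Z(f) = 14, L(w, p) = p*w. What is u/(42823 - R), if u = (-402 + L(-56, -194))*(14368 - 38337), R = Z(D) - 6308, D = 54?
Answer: -250763678/49117 ≈ -5105.4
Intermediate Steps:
R = -6294 (R = 14 - 6308 = -6294)
u = -250763678 (u = (-402 - 194*(-56))*(14368 - 38337) = (-402 + 10864)*(-23969) = 10462*(-23969) = -250763678)
u/(42823 - R) = -250763678/(42823 - 1*(-6294)) = -250763678/(42823 + 6294) = -250763678/49117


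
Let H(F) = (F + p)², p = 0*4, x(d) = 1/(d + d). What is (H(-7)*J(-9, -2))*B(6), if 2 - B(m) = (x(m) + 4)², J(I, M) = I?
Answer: 103537/16 ≈ 6471.1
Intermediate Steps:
x(d) = 1/(2*d)
p = 0
B(m) = 2 - (4 + 1/(2*m))² (B(m) = 2 - (1/(2*m) + 4)² = 2 - (4 + 1/(2*m))²)
H(F) = F² (H(F) = (F + 0)² = F²)
(H(-7)*J(-9, -2))*B(6) = ((-7)²*(-9))*(2 - ¼*(1 + 8*6)²/6²) = (49*(-9))*(2 - ¼*1/36*(1 + 48)²) = -441*(2 - ¼*1/36*49²) = -441*(2 - ¼*1/36*2401) = -441*(2 - 2401/144) = -441*(-2113/144) = 103537/16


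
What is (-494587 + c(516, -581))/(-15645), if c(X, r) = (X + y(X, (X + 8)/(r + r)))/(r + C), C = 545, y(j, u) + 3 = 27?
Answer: 494602/15645 ≈ 31.614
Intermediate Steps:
y(j, u) = 24 (y(j, u) = -3 + 27 = 24)
c(X, r) = (24 + X)/(545 + r) (c(X, r) = (X + 24)/(r + 545) = (24 + X)/(545 + r))
(-494587 + c(516, -581))/(-15645) = (-494587 + (24 + 516)/(545 - 581))/(-15645) = (-494587 + 540/(-36))*(-1/15645) = (-494587 - 1/36*540)*(-1/15645) = (-494587 - 15)*(-1/15645) = -494602*(-1/15645) = 494602/15645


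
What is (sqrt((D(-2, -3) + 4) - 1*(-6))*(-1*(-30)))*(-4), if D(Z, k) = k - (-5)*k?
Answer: -240*I*sqrt(2) ≈ -339.41*I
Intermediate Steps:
D(Z, k) = 6*k (D(Z, k) = k + 5*k = 6*k)
(sqrt((D(-2, -3) + 4) - 1*(-6))*(-1*(-30)))*(-4) = (sqrt((6*(-3) + 4) - 1*(-6))*(-1*(-30)))*(-4) = (sqrt((-18 + 4) + 6)*30)*(-4) = (sqrt(-14 + 6)*30)*(-4) = (sqrt(-8)*30)*(-4) = ((2*I*sqrt(2))*30)*(-4) = (60*I*sqrt(2))*(-4) = -240*I*sqrt(2)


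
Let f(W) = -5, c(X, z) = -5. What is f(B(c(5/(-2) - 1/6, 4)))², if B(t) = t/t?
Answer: 25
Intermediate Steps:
B(t) = 1
f(B(c(5/(-2) - 1/6, 4)))² = (-5)² = 25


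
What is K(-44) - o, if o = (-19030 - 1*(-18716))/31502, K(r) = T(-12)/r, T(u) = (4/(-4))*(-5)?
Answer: -71847/693044 ≈ -0.10367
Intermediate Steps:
T(u) = 5 (T(u) = (4*(-¼))*(-5) = -1*(-5) = 5)
K(r) = 5/r
o = -157/15751 (o = (-19030 + 18716)*(1/31502) = -314*1/31502 = -157/15751 ≈ -0.0099676)
K(-44) - o = 5/(-44) - 1*(-157/15751) = 5*(-1/44) + 157/15751 = -5/44 + 157/15751 = -71847/693044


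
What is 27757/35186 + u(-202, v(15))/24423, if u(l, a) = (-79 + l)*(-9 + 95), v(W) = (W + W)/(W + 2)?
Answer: -172395665/859347678 ≈ -0.20061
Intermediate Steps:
v(W) = 2*W/(2 + W) (v(W) = (2*W)/(2 + W) = 2*W/(2 + W))
u(l, a) = -6794 + 86*l (u(l, a) = (-79 + l)*86 = -6794 + 86*l)
27757/35186 + u(-202, v(15))/24423 = 27757/35186 + (-6794 + 86*(-202))/24423 = 27757*(1/35186) + (-6794 - 17372)*(1/24423) = 27757/35186 - 24166*1/24423 = 27757/35186 - 24166/24423 = -172395665/859347678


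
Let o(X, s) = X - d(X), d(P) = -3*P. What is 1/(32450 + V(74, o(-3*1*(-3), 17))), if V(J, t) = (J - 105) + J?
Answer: 1/32493 ≈ 3.0776e-5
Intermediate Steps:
o(X, s) = 4*X (o(X, s) = X - (-3)*X = X + 3*X = 4*X)
V(J, t) = -105 + 2*J (V(J, t) = (-105 + J) + J = -105 + 2*J)
1/(32450 + V(74, o(-3*1*(-3), 17))) = 1/(32450 + (-105 + 2*74)) = 1/(32450 + (-105 + 148)) = 1/(32450 + 43) = 1/32493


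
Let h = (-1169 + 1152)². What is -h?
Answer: -289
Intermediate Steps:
h = 289 (h = (-17)² = 289)
-h = -1*289 = -289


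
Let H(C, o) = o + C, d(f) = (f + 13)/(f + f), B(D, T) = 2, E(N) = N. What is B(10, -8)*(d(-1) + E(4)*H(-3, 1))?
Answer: -28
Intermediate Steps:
d(f) = (13 + f)/(2*f) (d(f) = (13 + f)/((2*f)) = (13 + f)*(1/(2*f)) = (13 + f)/(2*f))
H(C, o) = C + o
B(10, -8)*(d(-1) + E(4)*H(-3, 1)) = 2*((1/2)*(13 - 1)/(-1) + 4*(-3 + 1)) = 2*((1/2)*(-1)*12 + 4*(-2)) = 2*(-6 - 8) = 2*(-14) = -28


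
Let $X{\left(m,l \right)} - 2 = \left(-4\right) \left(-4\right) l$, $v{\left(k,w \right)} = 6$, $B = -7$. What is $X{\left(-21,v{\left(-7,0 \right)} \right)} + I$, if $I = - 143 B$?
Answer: $1099$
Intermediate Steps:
$I = 1001$ ($I = \left(-143\right) \left(-7\right) = 1001$)
$X{\left(m,l \right)} = 2 + 16 l$ ($X{\left(m,l \right)} = 2 + \left(-4\right) \left(-4\right) l = 2 + 16 l$)
$X{\left(-21,v{\left(-7,0 \right)} \right)} + I = \left(2 + 16 \cdot 6\right) + 1001 = \left(2 + 96\right) + 1001 = 98 + 1001 = 1099$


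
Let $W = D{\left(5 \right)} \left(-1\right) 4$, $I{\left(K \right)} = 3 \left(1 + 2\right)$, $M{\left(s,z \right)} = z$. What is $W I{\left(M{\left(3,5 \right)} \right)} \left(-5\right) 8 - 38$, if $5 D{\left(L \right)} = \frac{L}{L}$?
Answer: $250$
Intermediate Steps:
$D{\left(L \right)} = \frac{1}{5}$ ($D{\left(L \right)} = \frac{L \frac{1}{L}}{5} = \frac{1}{5} \cdot 1 = \frac{1}{5}$)
$I{\left(K \right)} = 9$ ($I{\left(K \right)} = 3 \cdot 3 = 9$)
$W = - \frac{4}{5}$ ($W = \frac{1}{5} \left(-1\right) 4 = \left(- \frac{1}{5}\right) 4 = - \frac{4}{5} \approx -0.8$)
$W I{\left(M{\left(3,5 \right)} \right)} \left(-5\right) 8 - 38 = - \frac{4 \cdot 9 \left(-5\right) 8}{5} - 38 = - \frac{4 \left(\left(-45\right) 8\right)}{5} - 38 = \left(- \frac{4}{5}\right) \left(-360\right) - 38 = 288 - 38 = 250$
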